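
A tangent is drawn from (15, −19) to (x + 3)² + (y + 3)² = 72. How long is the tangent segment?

The centre is (−3, −3) and r = 6√2. The square of the distance from P to the centre is 324 + 256 = 580.
By the tangent–radius right angle, tangent length = √(|PO|² − r²) = √508 = 2√127.

2√127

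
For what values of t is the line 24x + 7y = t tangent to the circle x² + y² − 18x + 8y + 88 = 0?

For a tangent, require d(centre, line) = r = 3.
|24·9 + 7·(−4) − t| / √625 = 3
|t − (188)| = 3·25, so t = 263 or t = 113.

t = 113 or t = 263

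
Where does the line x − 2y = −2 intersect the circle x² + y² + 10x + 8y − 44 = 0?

Express y = (2 + x)/2 and substitute into the circle:
5x² + 60x − 140 = 0  ⟹  x² + 12x − 28 = 0
x = 2 or x = −14, giving (2, 2) and (−14, −6).

(−14, −6) and (2, 2)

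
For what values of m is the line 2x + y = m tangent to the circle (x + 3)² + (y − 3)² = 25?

m = −3 ± 5√5

Tangency holds when the distance from the centre (−3, 3) to the line equals the radius 5:
|2·(−3) + 1·3 − m| / √5 = 5
|m − (−3)| = 5√5.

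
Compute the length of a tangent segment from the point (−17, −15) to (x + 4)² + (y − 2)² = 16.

Centre (−4, 2), r² = 16. |PO|² = (−13)² + (−17)² = 458.
The tangent meets the radius at right angles, so tangent² = |PO|² − r² = 458 − 16 = 442.

√442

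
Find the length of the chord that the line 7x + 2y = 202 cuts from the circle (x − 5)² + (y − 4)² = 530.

2√53

The distance from (5, 4) to the line is 159/√53, and r² = 530.
Chord = 2√(r² − d²) = 2·√(53) = 2√53.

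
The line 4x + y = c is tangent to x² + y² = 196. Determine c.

The line touches the circle iff its distance from (0, 0) is 14:
|4·0 + 1·0 − c| / √17 = 14
|c| = 14√17.

c = ±14√17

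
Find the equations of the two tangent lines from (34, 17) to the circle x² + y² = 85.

6x − 7y = 85 and 2x − 9y = −85

Let a tangent through (34, 17) have slope m. Its distance from (0, 0) must equal √85:
[m·(−34) − (−17)]² = 85(m² + 1)
63m² − 68m + 12 = 0, so m = 6/7 or m = 2/9.
Through (34, 17) these give 6x − 7y = 85 and 2x − 9y = −85.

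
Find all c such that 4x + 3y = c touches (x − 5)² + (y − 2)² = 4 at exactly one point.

c = 16 or c = 36

For a tangent, require d(centre, line) = r = 2.
|4·5 + 3·2 − c| / √25 = 2
|c − (26)| = 2·5, so c = 36 or c = 16.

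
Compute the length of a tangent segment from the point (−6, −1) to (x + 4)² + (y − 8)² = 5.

4√5

With centre O = (−4, 8), |OP|² = 85 and r² = 5.
Power of the point: PT² = |PO|² − r² = 80, so PT = 4√5.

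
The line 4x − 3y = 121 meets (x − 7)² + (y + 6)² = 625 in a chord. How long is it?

40

The distance from (7, −6) to the line is 75/√25, and r² = 625.
Chord = 2√(r² − d²) = 2·√(400) = 40.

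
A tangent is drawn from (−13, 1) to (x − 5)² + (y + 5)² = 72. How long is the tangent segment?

With centre O = (5, −5), |OP|² = 360 and r² = 72.
Power of the point: PT² = |PO|² − r² = 288, so PT = 12√2.

12√2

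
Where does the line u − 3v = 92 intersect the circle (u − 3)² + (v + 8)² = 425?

(8, −28) and (11, −27)

Substitute v = (−92 + u)/3:
10u² − 190u + 880 = 0  ⟹  u² − 19u + 88 = 0
u = 11 or u = 8, giving (11, −27) and (8, −28).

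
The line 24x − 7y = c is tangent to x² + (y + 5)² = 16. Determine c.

Tangency holds when the distance from the centre (0, −5) to the line equals the radius 4:
|24·0 − 7·(−5) − c| / √625 = 4
|c − (35)| = 4·25, so c = 135 or c = −65.

c = −65 or c = 135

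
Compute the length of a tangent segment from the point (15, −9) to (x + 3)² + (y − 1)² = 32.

The centre is (−3, 1) and r = 4√2. The square of the distance from P to the centre is 324 + 100 = 424.
Power of the point: PT² = |PO|² − r² = 392, so PT = 14√2.

14√2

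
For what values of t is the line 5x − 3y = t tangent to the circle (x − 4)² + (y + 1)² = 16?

t = 23 ± 4√34

For a tangent, require d(centre, line) = r = 4.
|5·4 − 3·(−1) − t| / √34 = 4
|t − (23)| = 4√34.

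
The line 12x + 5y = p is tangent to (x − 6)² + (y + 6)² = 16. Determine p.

The line touches the circle iff its distance from (6, −6) is 4:
|12·6 + 5·(−6) − p| / √169 = 4
|p − (42)| = 4·13, so p = 94 or p = −10.

p = −10 or p = 94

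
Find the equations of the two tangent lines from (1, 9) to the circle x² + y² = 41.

Let a tangent through (1, 9) have slope m. Its distance from (0, 0) must equal √41:
(−1m − (−9))² = 41(m² + 1)
20m² + 9m − 20 = 0, so m = 4/5 or m = −5/4.
Through (1, 9) these give 4x − 5y = −41 and 5x + 4y = 41.

4x − 5y = −41 and 5x + 4y = 41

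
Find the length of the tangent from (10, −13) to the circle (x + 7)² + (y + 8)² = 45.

The centre is (−7, −8) and r = 3√5. The square of the distance from P to the centre is 289 + 25 = 314.
By the tangent–radius right angle, tangent length = √(|PO|² − r²) = √269.

√269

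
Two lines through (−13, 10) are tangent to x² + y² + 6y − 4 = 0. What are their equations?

A line y − (10) = m(x − (−13)) is tangent when its distance from (0, −3) is √13:
[m·(13) − (−13)]² = 13(m² + 1)
6m² + 13m + 6 = 0, so m = −3/2 or m = −2/3.
Through (−13, 10) these give 3x + 2y = −19 and 2x + 3y = 4.

3x + 2y = −19 and 2x + 3y = 4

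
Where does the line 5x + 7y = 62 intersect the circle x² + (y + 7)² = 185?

(4, 6) and (11, 1)

Substitute y = (62 − 5x)/7:
74x² − 1110x + 3256 = 0  ⟹  x² − 15x + 44 = 0
x = 11 or x = 4, giving (11, 1) and (4, 6).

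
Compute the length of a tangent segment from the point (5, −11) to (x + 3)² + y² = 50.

With centre O = (−3, 0), |OP|² = 185 and r² = 50.
By the tangent–radius right angle, tangent length = √(|PO|² − r²) = √135 = 3√15.

3√15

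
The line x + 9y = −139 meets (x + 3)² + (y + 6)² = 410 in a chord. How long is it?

4√82

The distance from (−3, −6) to the line is 82/√82, and r² = 410.
Chord = 2√(r² − d²) = 2·√(328) = 4√82.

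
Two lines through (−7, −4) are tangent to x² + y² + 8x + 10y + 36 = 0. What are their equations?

A line y − (−4) = m(x − (−7)) is tangent when its distance from (−4, −5) is √5:
(3m − (−1))² = 5(m² + 1)
2m² + 3m − 2 = 0, so m = −2 or m = 1/2.
With m = −2: 2x + y = −18. With m = 1/2: x − 2y = 1.

2x + y = −18 and x − 2y = 1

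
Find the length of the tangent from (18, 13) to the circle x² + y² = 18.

5√19

With centre O = (0, 0), |OP|² = 493 and r² = 18.
By the tangent–radius right angle, tangent length = √(|PO|² − r²) = √475 = 5√19.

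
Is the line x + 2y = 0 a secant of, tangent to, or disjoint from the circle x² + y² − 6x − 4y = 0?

secant

d² = (1·3 + 2·2 − (0))²/5 = 49/5; r² = 13.
Since d² < r², the line cuts the circle twice.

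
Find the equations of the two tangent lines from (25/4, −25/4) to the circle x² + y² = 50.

7x − y = 50 and x − 7y = 50

Let a tangent through (25/4, −25/4) have slope m. Its distance from (0, 0) must equal 5√2:
(−25/4m − (25/4))² = 50(m² + 1)
7m² − 50m + 7 = 0, so m = 7 or m = 1/7.
Through (25/4, −25/4) these give 7x − y = 50 and x − 7y = 50.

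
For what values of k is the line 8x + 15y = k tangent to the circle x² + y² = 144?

k = −204 or k = 204

For a tangent, require d(centre, line) = r = 12.
|8·0 + 15·0 − k| / √289 = 12
|k| = 12·17, so k = 204 or k = −204.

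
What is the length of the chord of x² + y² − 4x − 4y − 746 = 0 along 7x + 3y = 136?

Centre (2, 2), r² = 754. Perpendicular distance d from centre to line = |−116| / √58 = 116/√58.
Half the chord is √(r² − d²) = √(522), so the full chord is 6√58.

6√58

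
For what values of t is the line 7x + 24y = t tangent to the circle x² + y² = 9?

For a tangent, require d(centre, line) = r = 3.
|7·0 + 24·0 − t| / √625 = 3
|t| = 3·25, so t = 75 or t = −75.

t = −75 or t = 75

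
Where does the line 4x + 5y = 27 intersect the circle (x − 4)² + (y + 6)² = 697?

Substitute y = (27 − 4x)/5:
41x² − 656x − 13776 = 0  ⟹  x² − 16x − 336 = 0
x = 28 or x = −12, giving (28, −17) and (−12, 15).

(−12, 15) and (28, −17)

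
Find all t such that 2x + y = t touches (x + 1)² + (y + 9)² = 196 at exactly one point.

For a tangent, require d(centre, line) = r = 14.
|2·(−1) + 1·(−9) − t| / √5 = 14
|t − (−11)| = 14√5.

t = −11 ± 14√5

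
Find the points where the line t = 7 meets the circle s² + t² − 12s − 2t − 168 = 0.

(−7, 7) and (19, 7)

Substitute t = 7:
s² − 12s − 133 = 0
s = 19 or s = −7, giving (19, 7) and (−7, 7).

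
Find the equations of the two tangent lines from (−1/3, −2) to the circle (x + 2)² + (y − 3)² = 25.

y = −2 and 3x − 4y = 7

A line y − (−2) = m(x − (−1/3)) is tangent when its distance from (−2, 3) is 5:
(−5/3m − (5))² = 25(m² + 1)
4m² − 3m = 0, so m = 0 or m = 3/4.
Through (−1/3, −2) these give y = −2 and 3x − 4y = 7.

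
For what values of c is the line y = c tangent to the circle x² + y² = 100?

For a tangent, require d(centre, line) = r = 10.
|0·0 + 1·0 − c| / √1 = 10
|c| = 10, so c = 10 or c = −10.

c = −10 or c = 10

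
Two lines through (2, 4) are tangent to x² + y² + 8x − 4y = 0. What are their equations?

x + 2y = 10 and 2x − y = 0

Write the tangent as mx − y + (4 − m·(2)) = 0 and set its distance from the centre to 2√5:
(−6m − (−2))² = 20(m² + 1)
2m² − 3m − 2 = 0, so m = −1/2 or m = 2.
With m = −1/2: x + 2y = 10. With m = 2: 2x − y = 0.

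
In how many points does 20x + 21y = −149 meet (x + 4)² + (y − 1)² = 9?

Substituting the line into the circle gives 841x² + 10328x + 31987 = 0.
Δ = 106667584 − 107604268 = −936684.
No real roots: the line does not meet the circle.

0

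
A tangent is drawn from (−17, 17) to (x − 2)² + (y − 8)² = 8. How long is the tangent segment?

√434

With centre O = (2, 8), |OP|² = 442 and r² = 8.
Power of the point: PT² = |PO|² − r² = 434, so PT = √434.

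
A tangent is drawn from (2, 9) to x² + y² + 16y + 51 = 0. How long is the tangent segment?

2√70

Centre (0, −8), r² = 13. |PO|² = (2)² + (17)² = 293.
By the tangent–radius right angle, tangent length = √(|PO|² − r²) = √280 = 2√70.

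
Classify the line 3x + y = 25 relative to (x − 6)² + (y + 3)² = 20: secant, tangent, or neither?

Substituting the line into the circle gives 10x² − 180x + 800 = 0.
Discriminant = (−180)² − 4·10·(800) = 400 > 0.
Two real roots: the line is a secant.

secant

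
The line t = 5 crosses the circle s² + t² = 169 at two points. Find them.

(−12, 5) and (12, 5)

Substitute t = 5:
s² − 144 = 0
s = 12 or s = −12, giving (12, 5) and (−12, 5).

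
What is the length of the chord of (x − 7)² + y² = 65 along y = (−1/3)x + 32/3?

Substitute y = (32 − x)/3:
10x² − 190x + 880 = 0  ⟹  x² − 19x + 88 = 0
x = 11 or x = 8, giving (11, 7) and (8, 8).
|(11, 7) − (8, 8)| = √((3)² + (−1)²) = √10.

√10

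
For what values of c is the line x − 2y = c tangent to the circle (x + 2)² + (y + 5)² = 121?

For a tangent, require d(centre, line) = r = 11.
|1·(−2) − 2·(−5) − c| / √5 = 11
|c − (8)| = 11√5.

c = 8 ± 11√5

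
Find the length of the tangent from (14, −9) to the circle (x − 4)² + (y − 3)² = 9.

√235

The centre is (4, 3) and r = 3. The square of the distance from P to the centre is 100 + 144 = 244.
The tangent meets the radius at right angles, so tangent² = |PO|² − r² = 244 − 9 = 235.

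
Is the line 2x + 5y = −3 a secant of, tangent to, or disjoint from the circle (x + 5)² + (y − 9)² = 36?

disjoint

Substituting the line into the circle gives 29x² + 442x + 2029 = 0.
Discriminant = (442)² − 4·29·(2029) = −40000 < 0.
No real roots: the line does not meet the circle.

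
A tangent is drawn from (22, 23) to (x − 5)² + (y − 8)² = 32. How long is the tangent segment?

The centre is (5, 8) and r = 4√2. The square of the distance from P to the centre is 289 + 225 = 514.
By the tangent–radius right angle, tangent length = √(|PO|² − r²) = √482.

√482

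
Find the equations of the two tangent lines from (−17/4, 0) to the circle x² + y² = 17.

Write the tangent as mx − y + (0 − m·(−17/4)) = 0 and set its distance from the centre to √17:
(17/4m − (0))² = 17(m² + 1)
m² − 16 = 0, so m = 4 or m = −4.
With m = 4: 4x − y = −17. With m = −4: 4x + y = −17.

4x − y = −17 and 4x + y = −17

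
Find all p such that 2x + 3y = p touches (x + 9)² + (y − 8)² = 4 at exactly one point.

p = 6 ± 2√13

Tangency holds when the distance from the centre (−9, 8) to the line equals the radius 2:
|2·(−9) + 3·8 − p| / √13 = 2
|p − (6)| = 2√13.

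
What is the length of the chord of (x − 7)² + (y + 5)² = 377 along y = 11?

Centre (7, −5), r² = 377. Perpendicular distance d from centre to line = |−16| / √1 = 16.
Chord = 2√(r² − d²) = 2·√(121) = 22.

22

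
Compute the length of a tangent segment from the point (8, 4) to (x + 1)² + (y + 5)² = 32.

√130

The centre is (−1, −5) and r = 4√2. The square of the distance from P to the centre is 81 + 81 = 162.
By the tangent–radius right angle, tangent length = √(|PO|² − r²) = √130.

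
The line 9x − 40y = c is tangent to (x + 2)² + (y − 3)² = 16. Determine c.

c = −302 or c = 26

For a tangent, require d(centre, line) = r = 4.
|9·(−2) − 40·3 − c| / √1681 = 4
|c − (−138)| = 4·41, so c = 26 or c = −302.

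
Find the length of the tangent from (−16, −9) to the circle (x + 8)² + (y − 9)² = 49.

√339

The centre is (−8, 9) and r = 7. The square of the distance from P to the centre is 64 + 324 = 388.
Power of the point: PT² = |PO|² − r² = 339, so PT = √339.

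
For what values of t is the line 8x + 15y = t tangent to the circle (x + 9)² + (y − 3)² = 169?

t = −248 or t = 194

Tangency holds when the distance from the centre (−9, 3) to the line equals the radius 13:
|8·(−9) + 15·3 − t| / √289 = 13
|t − (−27)| = 13·17, so t = 194 or t = −248.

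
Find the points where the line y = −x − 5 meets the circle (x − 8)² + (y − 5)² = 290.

(−9, 4) and (7, −12)

From the line, y = −x − 5. Substituting:
2x² + 4x − 126 = 0  ⟹  x² + 2x − 63 = 0
x = 7 or x = −9, giving (7, −12) and (−9, 4).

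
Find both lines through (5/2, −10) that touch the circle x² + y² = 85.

A line y − (−10) = m(x − (5/2)) is tangent when its distance from (0, 0) is √85:
(−5/2m − (10))² = 85(m² + 1)
63m² − 40m − 12 = 0, so m = 6/7 or m = −2/9.
With m = 6/7: 6x − 7y = 85. With m = −2/9: 2x + 9y = −85.

6x − 7y = 85 and 2x + 9y = −85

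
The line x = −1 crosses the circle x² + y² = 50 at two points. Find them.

(−1, −7) and (−1, 7)

The line gives x = −1. Substituting into the circle:
y² − 49 = 0
y = 7 or y = −7, giving (−1, 7) and (−1, −7).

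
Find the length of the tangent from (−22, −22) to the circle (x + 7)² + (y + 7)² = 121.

The centre is (−7, −7) and r = 11. The square of the distance from P to the centre is 225 + 225 = 450.
Power of the point: PT² = |PO|² − r² = 329, so PT = √329.

√329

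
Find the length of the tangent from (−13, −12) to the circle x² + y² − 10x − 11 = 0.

12√3

Centre (5, 0), r² = 36. |PO|² = (−18)² + (−12)² = 468.
Power of the point: PT² = |PO|² − r² = 432, so PT = 12√3.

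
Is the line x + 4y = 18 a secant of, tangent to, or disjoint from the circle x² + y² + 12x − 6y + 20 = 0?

d² = (1·(−6) + 4·3 − (18))²/17 = 144/17; r² = 25.
Since d² < r², the line cuts the circle twice.

secant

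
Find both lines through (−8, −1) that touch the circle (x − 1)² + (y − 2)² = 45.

2x − y = −15 and x + 2y = −10

A line y − (−1) = m(x − (−8)) is tangent when its distance from (1, 2) is 3√5:
(9m − (3))² = 45(m² + 1)
2m² − 3m − 2 = 0, so m = 2 or m = −1/2.
With m = 2: 2x − y = −15. With m = −1/2: x + 2y = −10.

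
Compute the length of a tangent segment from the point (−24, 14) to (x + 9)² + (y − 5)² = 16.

Centre (−9, 5), r² = 16. |PO|² = (−15)² + (9)² = 306.
By the tangent–radius right angle, tangent length = √(|PO|² − r²) = √290.

√290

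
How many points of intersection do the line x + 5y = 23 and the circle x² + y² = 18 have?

0

d² = (1·0 + 5·0 − (23))²/26 = 529/26; r² = 18.
Since d² > r², the line lies outside the circle.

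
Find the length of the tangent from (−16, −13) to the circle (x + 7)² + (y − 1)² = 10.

Centre (−7, 1), r² = 10. |PO|² = (−9)² + (−14)² = 277.
Power of the point: PT² = |PO|² − r² = 267, so PT = √267.

√267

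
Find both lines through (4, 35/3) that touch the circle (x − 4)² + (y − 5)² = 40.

x + 3y = 39 and x − 3y = −31

Let a tangent through (4, 35/3) have slope m. Its distance from (4, 5) must equal 2√10:
(0m − (−20/3))² = 40(m² + 1)
9m² − 1 = 0, so m = −1/3 or m = 1/3.
Through (4, 35/3) these give x + 3y = 39 and x − 3y = −31.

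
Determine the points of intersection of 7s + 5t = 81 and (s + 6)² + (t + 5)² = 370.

Substitute t = (81 − 7s)/5:
74s² − 1184s + 2886 = 0  ⟹  s² − 16s + 39 = 0
s = 13 or s = 3, giving (13, −2) and (3, 12).

(3, 12) and (13, −2)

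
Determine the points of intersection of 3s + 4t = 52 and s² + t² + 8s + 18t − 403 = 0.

(0, 13) and (16, 1)

Express t = (52 − 3s)/4 and substitute into the circle:
25s² − 400s = 0  ⟹  s² − 16s = 0
s = 16 or s = 0, giving (16, 1) and (0, 13).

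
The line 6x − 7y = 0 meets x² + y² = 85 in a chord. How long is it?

2√85

Substitute y = (6x)/7:
85x² − 4165 = 0  ⟹  x² − 49 = 0
x = 7 or x = −7, giving (7, 6) and (−7, −6).
|(7, 6) − (−7, −6)| = √((14)² + (12)²) = 2√85.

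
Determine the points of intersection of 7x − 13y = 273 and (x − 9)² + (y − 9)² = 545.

Substitute y = (−273 + 7x)/13:
218x² − 8502x + 73684 = 0  ⟹  x² − 39x + 338 = 0
x = 26 or x = 13, giving (26, −7) and (13, −14).

(13, −14) and (26, −7)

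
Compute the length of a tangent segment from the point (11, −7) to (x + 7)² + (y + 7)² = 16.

With centre O = (−7, −7), |OP|² = 324 and r² = 16.
Power of the point: PT² = |PO|² − r² = 308, so PT = 2√77.

2√77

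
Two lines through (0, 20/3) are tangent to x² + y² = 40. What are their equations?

Write the tangent as mx − y + (20/3 − m·(0)) = 0 and set its distance from the centre to 2√10:
(0m − (−20/3))² = 40(m² + 1)
9m² − 1 = 0, so m = −1/3 or m = 1/3.
Through (0, 20/3) these give x + 3y = 20 and x − 3y = −20.

x + 3y = 20 and x − 3y = −20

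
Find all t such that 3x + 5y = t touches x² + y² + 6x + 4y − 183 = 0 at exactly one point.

The line touches the circle iff its distance from (−3, −2) is 14:
|3·(−3) + 5·(−2) − t| / √34 = 14
|t − (−19)| = 14√34.

t = −19 ± 14√34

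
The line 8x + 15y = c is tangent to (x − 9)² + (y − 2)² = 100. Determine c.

The line touches the circle iff its distance from (9, 2) is 10:
|8·9 + 15·2 − c| / √289 = 10
|c − (102)| = 10·17, so c = 272 or c = −68.

c = −68 or c = 272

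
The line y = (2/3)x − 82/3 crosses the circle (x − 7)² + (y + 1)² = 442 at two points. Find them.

(8, −22) and (26, −10)

Substitute y = (−82 + 2x)/3:
13x² − 442x + 2704 = 0  ⟹  x² − 34x + 208 = 0
x = 26 or x = 8, giving (26, −10) and (8, −22).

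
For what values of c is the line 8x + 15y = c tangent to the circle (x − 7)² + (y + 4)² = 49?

The line touches the circle iff its distance from (7, −4) is 7:
|8·7 + 15·(−4) − c| / √289 = 7
|c − (−4)| = 7·17, so c = 115 or c = −123.

c = −123 or c = 115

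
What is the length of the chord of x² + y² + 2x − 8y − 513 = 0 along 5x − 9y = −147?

4√106

Centre (−1, 4), r² = 530. Perpendicular distance d from centre to line = |106| / √106 = 106/√106.
Chord = 2√(r² − d²) = 2·√(424) = 4√106.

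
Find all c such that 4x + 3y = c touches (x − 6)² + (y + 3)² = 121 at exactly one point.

c = −40 or c = 70

Tangency holds when the distance from the centre (6, −3) to the line equals the radius 11:
|4·6 + 3·(−3) − c| / √25 = 11
|c − (15)| = 11·5, so c = 70 or c = −40.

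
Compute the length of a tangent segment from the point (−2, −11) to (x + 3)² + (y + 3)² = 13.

2√13

The centre is (−3, −3) and r = √13. The square of the distance from P to the centre is 1 + 64 = 65.
By the tangent–radius right angle, tangent length = √(|PO|² − r²) = √52 = 2√13.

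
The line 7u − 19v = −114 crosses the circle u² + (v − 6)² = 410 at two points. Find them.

(−19, −1) and (19, 13)

Express v = (114 + 7u)/19 and substitute into the circle:
410u² − 148010 = 0  ⟹  u² − 361 = 0
u = 19 or u = −19, giving (19, 13) and (−19, −1).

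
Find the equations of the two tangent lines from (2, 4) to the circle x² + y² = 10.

3x + y = 10 and x − 3y = −10

Write the tangent as mx − y + (4 − m·(2)) = 0 and set its distance from the centre to √10:
[m·(−2) − (−4)]² = 10(m² + 1)
3m² + 8m − 3 = 0, so m = −3 or m = 1/3.
With m = −3: 3x + y = 10. With m = 1/3: x − 3y = −10.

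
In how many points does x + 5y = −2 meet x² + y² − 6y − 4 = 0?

2

Centre (0, 3), r² = 13. Distance² from centre to line = (17)²/26 = 289/26.
Since d² < r², the line cuts the circle twice.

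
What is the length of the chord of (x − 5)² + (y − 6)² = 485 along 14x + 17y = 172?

2√485

From the line, y = (172 − 14x)/17. Substituting:
485x² − 4850x − 128040 = 0  ⟹  x² − 10x − 264 = 0
x = 22 or x = −12, giving (22, −8) and (−12, 20).
|(22, −8) − (−12, 20)| = √((34)² + (−28)²) = 2√485.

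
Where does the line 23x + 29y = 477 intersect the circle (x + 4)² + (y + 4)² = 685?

(−7, 22) and (22, −1)

Express y = (477 − 23x)/29 and substitute into the circle:
1370x² − 20550x − 210980 = 0  ⟹  x² − 15x − 154 = 0
x = 22 or x = −7, giving (22, −1) and (−7, 22).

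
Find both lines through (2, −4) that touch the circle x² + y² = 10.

A line y − (−4) = m(x − (2)) is tangent when its distance from (0, 0) is √10:
[m·(−2) − (4)]² = 10(m² + 1)
3m² − 8m − 3 = 0, so m = −1/3 or m = 3.
With m = −1/3: x + 3y = −10. With m = 3: 3x − y = 10.

x + 3y = −10 and 3x − y = 10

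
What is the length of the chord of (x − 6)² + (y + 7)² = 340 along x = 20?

The line gives x = 20. Substituting into the circle:
y² + 14y − 95 = 0
y = 5 or y = −19, giving (20, 5) and (20, −19).
Chord length = distance between (20, 5) and (20, −19) = √576 = 24.

24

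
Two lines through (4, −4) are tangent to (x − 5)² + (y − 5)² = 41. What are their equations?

5x + 4y = 4 and 4x − 5y = 36

Let a tangent through (4, −4) have slope m. Its distance from (5, 5) must equal √41:
(1m − (9))² = 41(m² + 1)
20m² + 9m − 20 = 0, so m = −5/4 or m = 4/5.
With m = −5/4: 5x + 4y = 4. With m = 4/5: 4x − 5y = 36.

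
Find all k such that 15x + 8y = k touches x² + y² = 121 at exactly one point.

Tangency holds when the distance from the centre (0, 0) to the line equals the radius 11:
|15·0 + 8·0 − k| / √289 = 11
|k| = 11·17, so k = 187 or k = −187.

k = −187 or k = 187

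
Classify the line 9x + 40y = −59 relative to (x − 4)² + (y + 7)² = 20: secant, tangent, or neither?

neither

Substituting the line into the circle gives 1681x² − 16778x + 42441 = 0.
Δ = 281501284 − 285373284 = −3872000.
No real roots: the line does not meet the circle.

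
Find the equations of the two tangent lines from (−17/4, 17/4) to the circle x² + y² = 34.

3x − 5y = −34 and 5x − 3y = −34

A line y − (17/4) = m(x − (−17/4)) is tangent when its distance from (0, 0) is √34:
(17/4m − (−17/4))² = 34(m² + 1)
15m² − 34m + 15 = 0, so m = 3/5 or m = 5/3.
With m = 3/5: 3x − 5y = −34. With m = 5/3: 5x − 3y = −34.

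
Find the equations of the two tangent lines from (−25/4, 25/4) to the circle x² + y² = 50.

7x − y = −50 and x − 7y = −50

Let a tangent through (−25/4, 25/4) have slope m. Its distance from (0, 0) must equal 5√2:
[m·(25/4) − (−25/4)]² = 50(m² + 1)
7m² − 50m + 7 = 0, so m = 7 or m = 1/7.
With m = 7: 7x − y = −50. With m = 1/7: x − 7y = −50.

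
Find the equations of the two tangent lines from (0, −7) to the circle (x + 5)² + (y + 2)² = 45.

2x − y = 7 and x − 2y = 14

Write the tangent as mx − y + (−7 − m·(0)) = 0 and set its distance from the centre to 3√5:
[m·(−5) − (5)]² = 45(m² + 1)
2m² − 5m + 2 = 0, so m = 2 or m = 1/2.
With m = 2: 2x − y = 7. With m = 1/2: x − 2y = 14.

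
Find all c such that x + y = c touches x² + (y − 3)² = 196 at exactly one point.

c = 3 ± 14√2

The line touches the circle iff its distance from (0, 3) is 14:
|1·0 + 1·3 − c| / √2 = 14
|c − (3)| = 14√2.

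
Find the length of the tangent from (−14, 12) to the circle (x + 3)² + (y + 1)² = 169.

11

With centre O = (−3, −1), |OP|² = 290 and r² = 169.
The tangent meets the radius at right angles, so tangent² = |PO|² − r² = 290 − 169 = 121.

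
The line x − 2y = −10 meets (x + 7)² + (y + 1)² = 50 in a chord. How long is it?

6√5

Substitute y = (10 + x)/2:
5x² + 80x + 140 = 0  ⟹  x² + 16x + 28 = 0
x = −2 or x = −14, giving (−2, 4) and (−14, −2).
|(−2, 4) − (−14, −2)| = √((12)² + (6)²) = 6√5.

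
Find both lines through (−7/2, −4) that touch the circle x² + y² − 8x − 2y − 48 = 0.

Let a tangent through (−7/2, −4) have slope m. Its distance from (4, 1) must equal √65:
[m·(15/2) − (5)]² = 65(m² + 1)
7m² + 60m + 32 = 0, so m = −8 or m = −4/7.
With m = −8: 8x + y = −32. With m = −4/7: 4x + 7y = −42.

8x + y = −32 and 4x + 7y = −42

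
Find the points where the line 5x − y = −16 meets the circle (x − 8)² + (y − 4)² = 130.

(−3, 1) and (−1, 11)

Substitute y = 5x + 16:
26x² + 104x + 78 = 0  ⟹  x² + 4x + 3 = 0
x = −1 or x = −3, giving (−1, 11) and (−3, 1).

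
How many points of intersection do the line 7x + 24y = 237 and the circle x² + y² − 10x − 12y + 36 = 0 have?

Substituting the line into the circle gives 625x² − 7062x + 8649 = 0.
Discriminant = (−7062)² − 4·625·(8649) = 28249344 > 0.
Two real roots: the line is a secant.

2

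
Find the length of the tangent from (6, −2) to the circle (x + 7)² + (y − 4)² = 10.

√195

With centre O = (−7, 4), |OP|² = 205 and r² = 10.
Power of the point: PT² = |PO|² − r² = 195, so PT = √195.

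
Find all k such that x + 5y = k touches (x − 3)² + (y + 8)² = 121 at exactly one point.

The line touches the circle iff its distance from (3, −8) is 11:
|1·3 + 5·(−8) − k| / √26 = 11
|k − (−37)| = 11√26.

k = −37 ± 11√26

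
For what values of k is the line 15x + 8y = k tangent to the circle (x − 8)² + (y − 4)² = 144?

For a tangent, require d(centre, line) = r = 12.
|15·8 + 8·4 − k| / √289 = 12
|k − (152)| = 12·17, so k = 356 or k = −52.

k = −52 or k = 356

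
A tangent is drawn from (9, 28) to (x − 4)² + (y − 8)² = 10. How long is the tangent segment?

With centre O = (4, 8), |OP|² = 425 and r² = 10.
By the tangent–radius right angle, tangent length = √(|PO|² − r²) = √415.

√415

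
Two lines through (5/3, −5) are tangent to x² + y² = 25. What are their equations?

Write the tangent as mx − y + (−5 − m·(5/3)) = 0 and set its distance from the centre to 5:
[m·(−5/3) − (5)]² = 25(m² + 1)
4m² − 3m = 0, so m = 3/4 or m = 0.
With m = 3/4: 3x − 4y = 25. With m = 0: y = −5.

3x − 4y = 25 and y = −5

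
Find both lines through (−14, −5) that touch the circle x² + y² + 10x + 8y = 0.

Let a tangent through (−14, −5) have slope m. Its distance from (−5, −4) must equal √41:
(9m − (1))² = 41(m² + 1)
20m² − 9m − 20 = 0, so m = −4/5 or m = 5/4.
Through (−14, −5) these give 4x + 5y = −81 and 5x − 4y = −50.

4x + 5y = −81 and 5x − 4y = −50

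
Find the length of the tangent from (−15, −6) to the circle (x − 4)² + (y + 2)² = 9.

The centre is (4, −2) and r = 3. The square of the distance from P to the centre is 361 + 16 = 377.
By the tangent–radius right angle, tangent length = √(|PO|² − r²) = √368 = 4√23.

4√23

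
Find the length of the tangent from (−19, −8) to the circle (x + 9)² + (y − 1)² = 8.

With centre O = (−9, 1), |OP|² = 181 and r² = 8.
The tangent meets the radius at right angles, so tangent² = |PO|² − r² = 181 − 8 = 173.

√173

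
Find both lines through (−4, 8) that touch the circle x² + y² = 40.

x + 3y = 20 and 3x − y = −20

Write the tangent as mx − y + (8 − m·(−4)) = 0 and set its distance from the centre to 2√10:
(4m − (−8))² = 40(m² + 1)
3m² − 8m − 3 = 0, so m = −1/3 or m = 3.
Through (−4, 8) these give x + 3y = 20 and 3x − y = −20.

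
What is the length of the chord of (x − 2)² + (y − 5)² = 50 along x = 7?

10

The distance from (2, 5) to the line is 5, and r² = 50.
Chord = 2√(r² − d²) = 2·√(25) = 10.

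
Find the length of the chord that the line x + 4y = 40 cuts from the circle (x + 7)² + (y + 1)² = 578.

10√17

Substitute y = (40 − x)/4:
17x² + 136x − 6528 = 0  ⟹  x² + 8x − 384 = 0
x = 16 or x = −24, giving (16, 6) and (−24, 16).
|(16, 6) − (−24, 16)| = √((40)² + (−10)²) = 10√17.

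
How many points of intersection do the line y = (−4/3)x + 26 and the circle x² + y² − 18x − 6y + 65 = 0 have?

0

d² = (4·9 + 3·3 − (78))²/25 = 1089/25; r² = 25.
Since d² > r², the line lies outside the circle.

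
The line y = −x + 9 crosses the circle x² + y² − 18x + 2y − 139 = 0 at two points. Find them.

(−1, 10) and (20, −11)

Substitute y = −x + 9:
2x² − 38x − 40 = 0  ⟹  x² − 19x − 20 = 0
x = 20 or x = −1, giving (20, −11) and (−1, 10).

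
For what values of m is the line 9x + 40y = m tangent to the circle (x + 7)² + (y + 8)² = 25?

m = −588 or m = −178

For a tangent, require d(centre, line) = r = 5.
|9·(−7) + 40·(−8) − m| / √1681 = 5
|m − (−383)| = 5·41, so m = −178 or m = −588.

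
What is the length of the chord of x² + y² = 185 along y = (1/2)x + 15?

The distance from (0, 0) to the line is 30/√5, and r² = 185.
Half the chord is √(r² − d²) = √(5), so the full chord is 2√5.

2√5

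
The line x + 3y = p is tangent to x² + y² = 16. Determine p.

Tangency holds when the distance from the centre (0, 0) to the line equals the radius 4:
|1·0 + 3·0 − p| / √10 = 4
|p| = 4√10.

p = ±4√10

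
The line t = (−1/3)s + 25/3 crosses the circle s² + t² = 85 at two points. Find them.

Substitute t = (25 − s)/3:
10s² − 50s − 140 = 0  ⟹  s² − 5s − 14 = 0
s = 7 or s = −2, giving (7, 6) and (−2, 9).

(−2, 9) and (7, 6)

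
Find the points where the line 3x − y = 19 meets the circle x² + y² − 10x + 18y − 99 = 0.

Substitute y = 3x − 19:
10x² − 70x − 80 = 0  ⟹  x² − 7x − 8 = 0
x = 8 or x = −1, giving (8, 5) and (−1, −22).

(−1, −22) and (8, 5)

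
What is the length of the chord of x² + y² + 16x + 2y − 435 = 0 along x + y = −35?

Express y = −x − 35 and substitute into the circle:
2x² + 84x + 720 = 0  ⟹  x² + 42x + 360 = 0
x = −12 or x = −30, giving (−12, −23) and (−30, −5).
|(−12, −23) − (−30, −5)| = √((18)² + (−18)²) = 18√2.

18√2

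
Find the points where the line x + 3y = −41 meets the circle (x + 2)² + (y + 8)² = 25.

(−5, −12) and (−2, −13)

Express y = (−41 − x)/3 and substitute into the circle:
10x² + 70x + 100 = 0  ⟹  x² + 7x + 10 = 0
x = −2 or x = −5, giving (−2, −13) and (−5, −12).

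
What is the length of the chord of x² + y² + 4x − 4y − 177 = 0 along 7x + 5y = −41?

Substitute y = (−41 − 7x)/5:
74x² + 814x − 1924 = 0  ⟹  x² + 11x − 26 = 0
x = 2 or x = −13, giving (2, −11) and (−13, 10).
|(2, −11) − (−13, 10)| = √((15)² + (−21)²) = 3√74.

3√74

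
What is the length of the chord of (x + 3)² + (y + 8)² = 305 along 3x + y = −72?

√10

From the line, y = −3x − 72. Substituting:
10x² + 390x + 3800 = 0  ⟹  x² + 39x + 380 = 0
x = −19 or x = −20, giving (−19, −15) and (−20, −12).
|(−19, −15) − (−20, −12)| = √((1)² + (−3)²) = √10.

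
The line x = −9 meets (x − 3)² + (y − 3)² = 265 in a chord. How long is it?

22

The distance from (3, 3) to the line is 12, and r² = 265.
Half the chord is √(r² − d²) = √(121), so the full chord is 22.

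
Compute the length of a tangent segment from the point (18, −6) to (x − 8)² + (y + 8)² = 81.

√23

With centre O = (8, −8), |OP|² = 104 and r² = 81.
The tangent meets the radius at right angles, so tangent² = |PO|² − r² = 104 − 81 = 23.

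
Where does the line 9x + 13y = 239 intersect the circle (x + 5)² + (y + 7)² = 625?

Express y = (239 − 9x)/13 and substitute into the circle:
250x² − 4250x + 7500 = 0  ⟹  x² − 17x + 30 = 0
x = 15 or x = 2, giving (15, 8) and (2, 17).

(2, 17) and (15, 8)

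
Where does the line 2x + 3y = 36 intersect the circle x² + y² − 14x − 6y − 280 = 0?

(−6, 16) and (24, −4)

From the line, y = (36 − 2x)/3. Substituting:
13x² − 234x − 1872 = 0  ⟹  x² − 18x − 144 = 0
x = 24 or x = −6, giving (24, −4) and (−6, 16).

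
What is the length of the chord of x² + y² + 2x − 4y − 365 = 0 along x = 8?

34

The distance from (−1, 2) to the line is 9, and r² = 370.
Chord = 2√(r² − d²) = 2·√(289) = 34.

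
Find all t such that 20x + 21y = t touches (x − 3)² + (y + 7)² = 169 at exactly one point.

t = −464 or t = 290

For a tangent, require d(centre, line) = r = 13.
|20·3 + 21·(−7) − t| / √841 = 13
|t − (−87)| = 13·29, so t = 290 or t = −464.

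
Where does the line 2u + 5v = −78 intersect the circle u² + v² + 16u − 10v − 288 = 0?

From the line, v = (−78 − 2u)/5. Substituting:
29u² + 812u + 2784 = 0  ⟹  u² + 28u + 96 = 0
u = −4 or u = −24, giving (−4, −14) and (−24, −6).

(−24, −6) and (−4, −14)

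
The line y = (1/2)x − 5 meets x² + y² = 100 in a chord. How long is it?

Express y = (−10 + x)/2 and substitute into the circle:
5x² − 20x − 300 = 0  ⟹  x² − 4x − 60 = 0
x = 10 or x = −6, giving (10, 0) and (−6, −8).
|(10, 0) − (−6, −8)| = √((16)² + (8)²) = 8√5.

8√5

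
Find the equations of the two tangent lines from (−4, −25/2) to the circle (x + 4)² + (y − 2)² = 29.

5x − 2y = 5 and 5x + 2y = −45

Write the tangent as mx − y + (−25/2 − m·(−4)) = 0 and set its distance from the centre to √29:
(0m − (29/2))² = 29(m² + 1)
4m² − 25 = 0, so m = 5/2 or m = −5/2.
With m = 5/2: 5x − 2y = 5. With m = −5/2: 5x + 2y = −45.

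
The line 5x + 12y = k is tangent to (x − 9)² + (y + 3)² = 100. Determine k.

k = −121 or k = 139

The line touches the circle iff its distance from (9, −3) is 10:
|5·9 + 12·(−3) − k| / √169 = 10
|k − (9)| = 10·13, so k = 139 or k = −121.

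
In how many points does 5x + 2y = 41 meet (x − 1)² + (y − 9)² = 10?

d² = (5·1 + 2·9 − (41))²/29 = 324/29; r² = 10.
Since d² > r², the line lies outside the circle.

0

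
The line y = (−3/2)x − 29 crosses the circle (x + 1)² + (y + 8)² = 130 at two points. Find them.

From the line, y = (−58 − 3x)/2. Substituting:
13x² + 260x + 1248 = 0  ⟹  x² + 20x + 96 = 0
x = −8 or x = −12, giving (−8, −17) and (−12, −11).

(−12, −11) and (−8, −17)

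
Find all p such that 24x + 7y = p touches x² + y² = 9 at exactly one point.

For a tangent, require d(centre, line) = r = 3.
|24·0 + 7·0 − p| / √625 = 3
|p| = 3·25, so p = 75 or p = −75.

p = −75 or p = 75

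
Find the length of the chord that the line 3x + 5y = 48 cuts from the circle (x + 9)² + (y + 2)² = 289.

3√34

Express y = (48 − 3x)/5 and substitute into the circle:
34x² + 102x − 1836 = 0  ⟹  x² + 3x − 54 = 0
x = 6 or x = −9, giving (6, 6) and (−9, 15).
|(6, 6) − (−9, 15)| = √((15)² + (−9)²) = 3√34.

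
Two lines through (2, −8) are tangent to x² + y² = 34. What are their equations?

3x + 5y = −34 and 5x − 3y = 34

Write the tangent as mx − y + (−8 − m·(2)) = 0 and set its distance from the centre to √34:
(−2m − (8))² = 34(m² + 1)
15m² − 16m − 15 = 0, so m = −3/5 or m = 5/3.
Through (2, −8) these give 3x + 5y = −34 and 5x − 3y = 34.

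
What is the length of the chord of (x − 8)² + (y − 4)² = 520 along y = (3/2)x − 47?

Express y = (−94 + 3x)/2 and substitute into the circle:
13x² − 676x + 8580 = 0  ⟹  x² − 52x + 660 = 0
x = 30 or x = 22, giving (30, −2) and (22, −14).
|(30, −2) − (22, −14)| = √((8)² + (12)²) = 4√13.

4√13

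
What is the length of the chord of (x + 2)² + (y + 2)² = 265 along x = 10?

22

The line gives x = 10. Substituting into the circle:
y² + 4y − 117 = 0
y = 9 or y = −13, giving (10, 9) and (10, −13).
|(10, 9) − (10, −13)| = √((0)² + (22)²) = 22.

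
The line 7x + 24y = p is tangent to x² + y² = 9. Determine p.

The line touches the circle iff its distance from (0, 0) is 3:
|7·0 + 24·0 − p| / √625 = 3
|p| = 3·25, so p = 75 or p = −75.

p = −75 or p = 75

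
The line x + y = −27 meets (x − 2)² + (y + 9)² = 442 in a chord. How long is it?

Centre (2, −9), r² = 442. Perpendicular distance d from centre to line = |20| / √2 = 20/√2.
Half the chord is √(r² − d²) = √(242), so the full chord is 22√2.

22√2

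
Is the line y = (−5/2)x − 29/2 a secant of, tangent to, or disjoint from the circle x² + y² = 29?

tangent

Substituting the line into the circle gives 29x² + 290x + 725 = 0.
Discriminant = (290)² − 4·29·(725) = 0.
A repeated root: the line is tangent.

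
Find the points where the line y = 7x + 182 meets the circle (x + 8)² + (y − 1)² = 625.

Express y = 7x + 182 and substitute into the circle:
50x² + 2550x + 32200 = 0  ⟹  x² + 51x + 644 = 0
x = −23 or x = −28, giving (−23, 21) and (−28, −14).

(−28, −14) and (−23, 21)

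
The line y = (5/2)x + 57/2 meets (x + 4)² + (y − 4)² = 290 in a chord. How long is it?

Centre (−4, 4), r² = 290. Perpendicular distance d from centre to line = |29| / √29 = 29/√29.
Chord = 2√(r² − d²) = 2·√(261) = 6√29.

6√29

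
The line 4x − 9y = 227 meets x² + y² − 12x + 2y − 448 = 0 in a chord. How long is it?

2√97

The distance from (6, −1) to the line is 194/√97, and r² = 485.
Half the chord is √(r² − d²) = √(97), so the full chord is 2√97.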